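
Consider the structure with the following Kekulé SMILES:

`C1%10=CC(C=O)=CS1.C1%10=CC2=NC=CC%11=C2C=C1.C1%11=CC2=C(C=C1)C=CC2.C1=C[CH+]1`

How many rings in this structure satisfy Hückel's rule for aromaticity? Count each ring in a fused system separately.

The SMILES encodes a five-membered ring of four carbons and one sulfur, with two C=C double bonds; two fused six-membered rings, each with three alternating double bonds; one ring is all carbon and the other has one ring nitrogen; a six-membered carbon ring with three alternating C=C double bonds, fused to a five-membered carbon ring containing one C=C double bond and one sp³ carbon; a three-membered all-carbon ring bearing a positive charge on one carbon, with one C=C double bond.
The 5-membered ring with one sulfur has a continuous p-orbital overlap around the ring; 2 ring double bonds (4 π electrons) plus a heteroatom lone pair (2) give 6 π electrons. That satisfies 4n+2 with n=1, so it is aromatic (thiophene).
The fused 6/6-membered bicyclic (with one nitrogen) is a single π system with 10 sp² atoms and 10 π electrons from ring double bonds. 10 = 4(2)+2, so the system is aromatic and both rings count as aromatic (quinoline).
The 6-membered ring is fully conjugated (every ring atom contributes a p orbital); 3 ring double bonds give 6 π electrons. Since 6 = 4n+2 (n=1), it is aromatic (benzene ring).
The 5-membered ring has one sp³ carbon, so it is not fully conjugated — not aromatic (cyclopentene ring).
The 3-membered ring has a continuous p-orbital overlap around the ring; 1 ring double bond (2 π electrons) plus the carbocation's empty p orbital (0, but keeps the ring conjugated) give 2 π electrons. 2 = 4(0)+2, so it is aromatic (cyclopropenyl cation).
5 of the 6 rings are aromatic. Total: 5.

5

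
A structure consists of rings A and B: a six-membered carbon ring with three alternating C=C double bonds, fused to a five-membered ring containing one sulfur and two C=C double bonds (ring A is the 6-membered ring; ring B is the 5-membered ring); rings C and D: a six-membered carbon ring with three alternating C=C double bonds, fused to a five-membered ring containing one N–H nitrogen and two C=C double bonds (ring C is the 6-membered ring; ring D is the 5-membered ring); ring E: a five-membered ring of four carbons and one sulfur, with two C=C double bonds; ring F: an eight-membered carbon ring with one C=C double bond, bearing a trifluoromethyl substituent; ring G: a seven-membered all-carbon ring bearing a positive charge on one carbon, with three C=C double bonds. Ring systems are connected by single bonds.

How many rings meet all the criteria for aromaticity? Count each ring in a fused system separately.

Rings A and B form a fused bicyclic system (with one sulfur) with 9 sp² atoms and 10 π electrons from ring double bonds plus a heteroatom lone pair. 10 = 4(2)+2, so the system is aromatic and both rings count as aromatic (benzothiophene).
Rings C and D form a fused bicyclic system (with one N–H) with 9 sp² atoms and 10 π electrons from ring double bonds plus a heteroatom lone pair. 10 = 4(2)+2, so the system is aromatic and both rings count as aromatic (indole).
Ring E is fully conjugated (every ring atom contributes a p orbital); 2 ring double bonds (4 π electrons) plus a heteroatom lone pair (2) give 6 π electrons. Since 6 = 4n+2 (n=1), ring E is aromatic (thiophene).
Ring F has six sp³ carbons, so it is not fully conjugated — not aromatic (cyclooctene).
Ring G has a continuous p-orbital overlap around the ring; 3 ring double bonds (6 π electrons) plus the carbocation's empty p orbital (0, but keeps the ring conjugated) give 6 π electrons. That satisfies 4n+2 with n=1, so ring G is aromatic (tropylium cation).
Aromatic: A, B, C, D, E, G. Total: 6.

6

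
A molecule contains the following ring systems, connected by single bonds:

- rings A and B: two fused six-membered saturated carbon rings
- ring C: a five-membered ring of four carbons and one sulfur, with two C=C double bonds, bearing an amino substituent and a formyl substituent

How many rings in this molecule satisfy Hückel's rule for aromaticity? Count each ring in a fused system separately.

1

Ring A has only sp³ atoms, so it is not fully conjugated — not aromatic (cyclohexane ring).
Ring B has only sp³ atoms, so it is not fully conjugated — not aromatic (cyclohexane ring).
Ring C has a continuous p-orbital overlap around the ring; 2 ring double bonds (4 π electrons) plus a heteroatom lone pair (2) give 6 π electrons. Since 6 = 4n+2 (n=1), ring C is aromatic (thiophene).
Aromatic: C. Total: 1.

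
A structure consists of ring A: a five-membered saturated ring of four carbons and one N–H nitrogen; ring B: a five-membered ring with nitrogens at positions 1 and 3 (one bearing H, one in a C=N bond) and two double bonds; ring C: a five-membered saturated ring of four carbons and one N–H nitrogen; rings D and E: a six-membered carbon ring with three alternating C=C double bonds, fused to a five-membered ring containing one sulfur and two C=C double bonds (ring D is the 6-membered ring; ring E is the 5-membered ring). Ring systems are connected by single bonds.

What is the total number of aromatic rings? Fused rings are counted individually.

Ring A has only sp³ atoms, so it is not fully conjugated — not aromatic (pyrrolidine).
Ring B is fully conjugated (every ring atom contributes a p orbital); 2 ring double bonds (4 π electrons) plus a heteroatom lone pair (2) give 6 π electrons. 6 = 4(1)+2, so ring B is aromatic (imidazole).
Ring C has only sp³ atoms, so it is not fully conjugated — not aromatic (pyrrolidine).
Rings D and E form a fused bicyclic system (with one sulfur) with 9 sp² atoms and 10 π electrons from ring double bonds plus a heteroatom lone pair. 10 = 4(2)+2, so the system is aromatic and both rings count as aromatic (benzothiophene).
Aromatic: B, D, E. Total: 3.

3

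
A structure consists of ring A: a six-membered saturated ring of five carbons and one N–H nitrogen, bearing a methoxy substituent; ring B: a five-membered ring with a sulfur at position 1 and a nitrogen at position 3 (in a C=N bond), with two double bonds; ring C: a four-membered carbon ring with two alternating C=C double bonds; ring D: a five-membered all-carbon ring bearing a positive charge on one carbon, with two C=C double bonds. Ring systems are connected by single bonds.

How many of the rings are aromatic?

1

Ring A has only sp³ atoms, so it is not fully conjugated — not aromatic (piperidine).
Ring B is planar and fully conjugated; 2 ring double bonds (4 π electrons) plus a heteroatom lone pair (2) give 6 π electrons. That satisfies 4n+2 with n=1, so ring B is aromatic (thiazole).
Ring C has only sp² ring atoms; a planar conformation would have a fully conjugated π system of 4 electrons. But 4 = 4(1), which is 4n not 4n+2, so ring C is not aromatic (cyclobutadiene) — cyclobutadiene is antiaromatic and distorts to a rectangle.
Ring D has only sp² ring atoms; a planar conformation would have a fully conjugated π system of 4 electrons. But 4 = 4(1), which is 4n not 4n+2, so ring D is not aromatic (cyclopentadienyl cation).
Aromatic: B. Total: 1.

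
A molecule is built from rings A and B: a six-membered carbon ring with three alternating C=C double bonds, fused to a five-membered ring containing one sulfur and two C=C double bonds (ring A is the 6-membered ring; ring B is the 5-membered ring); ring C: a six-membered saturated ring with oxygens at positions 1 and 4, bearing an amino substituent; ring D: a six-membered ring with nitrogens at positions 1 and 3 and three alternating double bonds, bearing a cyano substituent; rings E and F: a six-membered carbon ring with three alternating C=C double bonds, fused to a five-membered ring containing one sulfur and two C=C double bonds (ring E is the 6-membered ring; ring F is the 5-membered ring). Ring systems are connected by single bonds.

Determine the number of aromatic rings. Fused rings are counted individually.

5

Rings A and B form a fused bicyclic system (with one sulfur) with 9 sp² atoms and 10 π electrons from ring double bonds plus a heteroatom lone pair. 10 = 4(2)+2, so the system is aromatic and both rings count as aromatic (benzothiophene).
Ring C has only sp³ atoms, so it is not fully conjugated — not aromatic (1,4-dioxane).
Ring D is planar and fully conjugated; 3 ring double bonds give 6 π electrons. 6 = 4(1)+2, so ring D is aromatic (pyrimidine).
Rings E and F form a fused bicyclic system (with one sulfur) with 9 sp² atoms and 10 π electrons from ring double bonds plus a heteroatom lone pair. 10 = 4(2)+2, so the system is aromatic and both rings count as aromatic (benzothiophene).
Aromatic: A, B, D, E, F. Total: 5.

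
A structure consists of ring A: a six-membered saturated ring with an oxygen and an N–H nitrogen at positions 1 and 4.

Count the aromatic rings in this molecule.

0

Ring A has only sp³ atoms, so it is not fully conjugated — not aromatic (morpholine).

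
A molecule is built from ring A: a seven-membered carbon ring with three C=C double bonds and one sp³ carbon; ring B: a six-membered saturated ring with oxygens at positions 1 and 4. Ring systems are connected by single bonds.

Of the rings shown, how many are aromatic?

Ring A has one sp³ carbon, so it is not fully conjugated — not aromatic (cycloheptatriene).
Ring B has only sp³ atoms, so it is not fully conjugated — not aromatic (1,4-dioxane).
No ring is aromatic. Total: 0.

0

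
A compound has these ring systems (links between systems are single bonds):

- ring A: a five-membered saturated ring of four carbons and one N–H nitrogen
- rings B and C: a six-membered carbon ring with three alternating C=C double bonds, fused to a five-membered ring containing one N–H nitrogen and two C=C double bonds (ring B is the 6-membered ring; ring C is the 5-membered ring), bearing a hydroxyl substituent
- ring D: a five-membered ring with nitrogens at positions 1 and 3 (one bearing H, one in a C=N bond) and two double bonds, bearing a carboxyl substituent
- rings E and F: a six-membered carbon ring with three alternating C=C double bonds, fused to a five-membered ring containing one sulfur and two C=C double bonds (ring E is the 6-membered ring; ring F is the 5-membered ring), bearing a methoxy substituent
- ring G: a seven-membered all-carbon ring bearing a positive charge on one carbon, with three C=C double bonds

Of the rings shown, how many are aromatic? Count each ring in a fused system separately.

6

Ring A has only sp³ atoms, so it is not fully conjugated — not aromatic (pyrrolidine).
Rings B and C form a fused bicyclic system (with one N–H) with 9 sp² atoms and 10 π electrons from ring double bonds plus a heteroatom lone pair. 10 = 4(2)+2, so the system is aromatic and both rings count as aromatic (indole).
Ring D is planar and fully conjugated; 2 ring double bonds (4 π electrons) plus a heteroatom lone pair (2) give 6 π electrons. That satisfies 4n+2 with n=1, so ring D is aromatic (imidazole).
Rings E and F form a fused bicyclic system (with one sulfur) with 9 sp² atoms and 10 π electrons from ring double bonds plus a heteroatom lone pair. 10 = 4(2)+2, so the system is aromatic and both rings count as aromatic (benzothiophene).
Ring G is planar and fully conjugated; 3 ring double bonds (6 π electrons) plus the carbocation's empty p orbital (0, but keeps the ring conjugated) give 6 π electrons. That satisfies 4n+2 with n=1, so ring G is aromatic (tropylium cation).
Aromatic: B, C, D, E, F, G. Total: 6.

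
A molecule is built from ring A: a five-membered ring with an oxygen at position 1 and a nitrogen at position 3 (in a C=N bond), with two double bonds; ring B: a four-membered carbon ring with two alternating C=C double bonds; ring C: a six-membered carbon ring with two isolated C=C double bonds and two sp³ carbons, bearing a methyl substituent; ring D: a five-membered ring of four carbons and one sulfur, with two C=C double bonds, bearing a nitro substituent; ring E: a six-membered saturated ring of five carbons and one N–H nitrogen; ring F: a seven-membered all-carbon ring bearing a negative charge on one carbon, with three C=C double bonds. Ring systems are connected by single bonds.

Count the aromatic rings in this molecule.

Ring A is planar and fully conjugated; 2 ring double bonds (4 π electrons) plus a heteroatom lone pair (2) give 6 π electrons. 6 = 4(1)+2, so ring A is aromatic (oxazole).
Ring B has only sp² ring atoms; a planar conformation would have a fully conjugated π system of 4 electrons. But 4 = 4(1), which is 4n not 4n+2, so ring B is not aromatic (cyclobutadiene) — cyclobutadiene is antiaromatic and distorts to a rectangle.
Ring C has two sp³ carbons, so it is not fully conjugated — not aromatic (1,4-cyclohexadiene).
Ring D has a continuous p-orbital overlap around the ring; 2 ring double bonds (4 π electrons) plus a heteroatom lone pair (2) give 6 π electrons. That satisfies 4n+2 with n=1, so ring D is aromatic (thiophene).
Ring E has only sp³ atoms, so it is not fully conjugated — not aromatic (piperidine).
Ring F has only sp² ring atoms; a planar conformation would have a fully conjugated π system of 8 electrons. But 8 = 4(2), which is 4n not 4n+2, so ring F is not aromatic (cycloheptatrienyl anion).
Aromatic: A, D. Total: 2.

2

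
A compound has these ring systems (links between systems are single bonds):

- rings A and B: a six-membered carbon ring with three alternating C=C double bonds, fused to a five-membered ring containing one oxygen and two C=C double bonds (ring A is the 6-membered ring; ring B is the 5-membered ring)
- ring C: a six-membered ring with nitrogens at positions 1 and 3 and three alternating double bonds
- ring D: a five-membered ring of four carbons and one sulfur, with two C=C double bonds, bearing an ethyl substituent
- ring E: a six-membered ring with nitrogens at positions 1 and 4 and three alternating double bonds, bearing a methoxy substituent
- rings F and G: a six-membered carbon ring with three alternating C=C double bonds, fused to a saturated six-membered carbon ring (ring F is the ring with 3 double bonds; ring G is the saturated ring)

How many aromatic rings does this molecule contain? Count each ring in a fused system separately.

Rings A and B form a fused bicyclic system (with one oxygen) with 9 sp² atoms and 10 π electrons from ring double bonds plus a heteroatom lone pair. 10 = 4(2)+2, so the system is aromatic and both rings count as aromatic (benzofuran).
Ring C is planar and fully conjugated; 3 ring double bonds give 6 π electrons. Since 6 = 4n+2 (n=1), ring C is aromatic (pyrimidine).
Ring D is planar and fully conjugated; 2 ring double bonds (4 π electrons) plus a heteroatom lone pair (2) give 6 π electrons. Since 6 = 4n+2 (n=1), ring D is aromatic (thiophene).
Ring E has a continuous p-orbital overlap around the ring; 3 ring double bonds give 6 π electrons. 6 = 4(1)+2, so ring E is aromatic (pyrazine).
Ring F is planar and fully conjugated; 3 ring double bonds give 6 π electrons. That satisfies 4n+2 with n=1, so ring F is aromatic (benzene ring).
Ring G has four sp³ carbons, so it is not fully conjugated — not aromatic (cyclohexane ring).
Aromatic: A, B, C, D, E, F. Total: 6.

6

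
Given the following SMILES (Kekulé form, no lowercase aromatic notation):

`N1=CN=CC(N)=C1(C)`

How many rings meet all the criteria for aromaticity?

1

The SMILES encodes a six-membered ring with nitrogens at positions 1 and 3 and three alternating double bonds.
The 6-membered ring with two nitrogens (1,3) is planar and fully conjugated; 3 ring double bonds give 6 π electrons. That satisfies 4n+2 with n=1, so it is aromatic (pyrimidine).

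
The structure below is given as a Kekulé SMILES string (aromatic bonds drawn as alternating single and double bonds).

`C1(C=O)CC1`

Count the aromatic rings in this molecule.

The SMILES encodes a three-membered saturated carbon ring.
The 3-membered ring has only sp³ atoms, so it is not fully conjugated — not aromatic (cyclopropane).

0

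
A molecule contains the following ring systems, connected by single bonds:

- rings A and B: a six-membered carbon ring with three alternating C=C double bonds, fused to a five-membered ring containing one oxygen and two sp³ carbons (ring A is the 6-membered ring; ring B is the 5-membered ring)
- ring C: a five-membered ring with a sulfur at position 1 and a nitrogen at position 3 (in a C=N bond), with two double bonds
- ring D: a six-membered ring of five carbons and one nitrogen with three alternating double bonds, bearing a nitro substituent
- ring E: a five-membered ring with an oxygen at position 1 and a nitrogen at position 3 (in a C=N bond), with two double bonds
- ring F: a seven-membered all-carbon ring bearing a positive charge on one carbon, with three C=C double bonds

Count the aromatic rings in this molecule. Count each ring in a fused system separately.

Ring A is planar and fully conjugated; 3 ring double bonds give 6 π electrons. Since 6 = 4n+2 (n=1), ring A is aromatic (benzene ring).
Ring B has two sp³ carbons, so it is not fully conjugated — not aromatic (oxolane ring).
Ring C is fully conjugated (every ring atom contributes a p orbital); 2 ring double bonds (4 π electrons) plus a heteroatom lone pair (2) give 6 π electrons. 6 = 4(1)+2, so ring C is aromatic (thiazole).
Ring D is planar and fully conjugated; 3 ring double bonds give 6 π electrons. 6 = 4(1)+2, so ring D is aromatic (pyridine).
Ring E has a continuous p-orbital overlap around the ring; 2 ring double bonds (4 π electrons) plus a heteroatom lone pair (2) give 6 π electrons. 6 = 4(1)+2, so ring E is aromatic (oxazole).
Ring F is planar and fully conjugated; 3 ring double bonds (6 π electrons) plus the carbocation's empty p orbital (0, but keeps the ring conjugated) give 6 π electrons. That satisfies 4n+2 with n=1, so ring F is aromatic (tropylium cation).
Aromatic: A, C, D, E, F. Total: 5.

5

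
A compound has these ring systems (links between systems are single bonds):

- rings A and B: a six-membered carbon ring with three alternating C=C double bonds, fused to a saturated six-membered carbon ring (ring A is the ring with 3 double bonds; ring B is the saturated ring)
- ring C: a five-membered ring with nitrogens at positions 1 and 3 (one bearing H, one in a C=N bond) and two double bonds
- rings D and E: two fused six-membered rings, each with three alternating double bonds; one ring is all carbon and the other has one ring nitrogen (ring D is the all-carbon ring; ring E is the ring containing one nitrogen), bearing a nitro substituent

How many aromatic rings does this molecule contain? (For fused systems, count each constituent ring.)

Ring A has a continuous p-orbital overlap around the ring; 3 ring double bonds give 6 π electrons. That satisfies 4n+2 with n=1, so ring A is aromatic (benzene ring).
Ring B has four sp³ carbons, so it is not fully conjugated — not aromatic (cyclohexane ring).
Ring C is fully conjugated (every ring atom contributes a p orbital); 2 ring double bonds (4 π electrons) plus a heteroatom lone pair (2) give 6 π electrons. That satisfies 4n+2 with n=1, so ring C is aromatic (imidazole).
Rings D and E form a fused bicyclic system (with one nitrogen) with 10 sp² atoms and 10 π electrons from ring double bonds. 10 = 4(2)+2, so the system is aromatic and both rings count as aromatic (quinoline).
Aromatic: A, C, D, E. Total: 4.

4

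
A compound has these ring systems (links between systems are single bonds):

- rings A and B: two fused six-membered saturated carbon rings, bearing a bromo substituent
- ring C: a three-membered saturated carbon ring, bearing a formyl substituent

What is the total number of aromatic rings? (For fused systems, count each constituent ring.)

Ring A has only sp³ atoms, so it is not fully conjugated — not aromatic (cyclohexane ring).
Ring B has only sp³ atoms, so it is not fully conjugated — not aromatic (cyclohexane ring).
Ring C has only sp³ atoms, so it is not fully conjugated — not aromatic (cyclopropane).
No ring is aromatic. Total: 0.

0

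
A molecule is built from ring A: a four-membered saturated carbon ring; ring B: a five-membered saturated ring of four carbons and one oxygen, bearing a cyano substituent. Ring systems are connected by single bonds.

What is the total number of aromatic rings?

0

Ring A has only sp³ atoms, so it is not fully conjugated — not aromatic (cyclobutane).
Ring B has only sp³ atoms, so it is not fully conjugated — not aromatic (tetrahydrofuran).
No ring is aromatic. Total: 0.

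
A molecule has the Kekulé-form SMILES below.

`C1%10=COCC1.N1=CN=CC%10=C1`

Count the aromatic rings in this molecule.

The SMILES encodes a five-membered ring of four carbons and one oxygen, with one C=C double bond and two sp³ carbons; a six-membered ring with nitrogens at positions 1 and 3 and three alternating double bonds.
The 5-membered ring with one oxygen has two sp³ carbons, so it is not fully conjugated — not aromatic (2,3-dihydrofuran).
The 6-membered ring with two nitrogens (1,3) is planar and fully conjugated; 3 ring double bonds give 6 π electrons. That satisfies 4n+2 with n=1, so it is aromatic (pyrimidine).
1 of the 2 rings is aromatic. Total: 1.

1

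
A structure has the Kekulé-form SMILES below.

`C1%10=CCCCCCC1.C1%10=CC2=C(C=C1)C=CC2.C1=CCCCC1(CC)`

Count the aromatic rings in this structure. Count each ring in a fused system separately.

1

The SMILES encodes an eight-membered carbon ring with one C=C double bond; a six-membered carbon ring with three alternating C=C double bonds, fused to a five-membered carbon ring containing one C=C double bond and one sp³ carbon; a six-membered carbon ring with one C=C double bond.
The 8-membered ring has six sp³ carbons, so it is not fully conjugated — not aromatic (cyclooctene).
The 6-membered ring has a continuous p-orbital overlap around the ring; 3 ring double bonds give 6 π electrons. That satisfies 4n+2 with n=1, so it is aromatic (benzene ring).
The 5-membered ring has one sp³ carbon, so it is not fully conjugated — not aromatic (cyclopentene ring).
The second 6-membered ring has four sp³ carbons, so it is not fully conjugated — not aromatic (cyclohexene).
1 of the 4 rings is aromatic. Total: 1.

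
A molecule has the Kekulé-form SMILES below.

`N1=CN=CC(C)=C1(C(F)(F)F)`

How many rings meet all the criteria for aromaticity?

1

The SMILES encodes a six-membered ring with nitrogens at positions 1 and 3 and three alternating double bonds.
The 6-membered ring with two nitrogens (1,3) has a continuous p-orbital overlap around the ring; 3 ring double bonds give 6 π electrons. 6 = 4(1)+2, so it is aromatic (pyrimidine).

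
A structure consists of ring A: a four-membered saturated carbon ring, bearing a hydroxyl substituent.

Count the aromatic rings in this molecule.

Ring A has only sp³ atoms, so it is not fully conjugated — not aromatic (cyclobutane).

0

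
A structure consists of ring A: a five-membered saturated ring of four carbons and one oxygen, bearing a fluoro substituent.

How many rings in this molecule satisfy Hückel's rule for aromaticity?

0

Ring A has only sp³ atoms, so it is not fully conjugated — not aromatic (tetrahydrofuran).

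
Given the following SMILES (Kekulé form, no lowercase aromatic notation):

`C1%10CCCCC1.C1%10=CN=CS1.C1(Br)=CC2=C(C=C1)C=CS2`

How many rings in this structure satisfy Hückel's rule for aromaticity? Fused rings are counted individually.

The SMILES encodes a six-membered saturated carbon ring; a five-membered ring with a sulfur at position 1 and a nitrogen at position 3 (in a C=N bond), with two double bonds; a six-membered carbon ring with three alternating C=C double bonds, fused to a five-membered ring containing one sulfur and two C=C double bonds.
The 6-membered ring has only sp³ atoms, so it is not fully conjugated — not aromatic (cyclohexane).
The 5-membered ring with one sulfur and one =N– is planar and fully conjugated; 2 ring double bonds (4 π electrons) plus a heteroatom lone pair (2) give 6 π electrons. 6 = 4(1)+2, so it is aromatic (thiazole).
The fused 6/5-membered bicyclic (with one sulfur) is a single π system with 9 sp² atoms and 10 π electrons from ring double bonds plus a heteroatom lone pair. 10 = 4(2)+2, so the system is aromatic and both rings count as aromatic (benzothiophene).
3 of the 4 rings are aromatic. Total: 3.

3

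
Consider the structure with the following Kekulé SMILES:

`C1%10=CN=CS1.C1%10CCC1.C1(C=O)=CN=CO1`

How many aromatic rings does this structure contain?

2

The SMILES encodes a five-membered ring with a sulfur at position 1 and a nitrogen at position 3 (in a C=N bond), with two double bonds; a four-membered saturated carbon ring; a five-membered ring with an oxygen at position 1 and a nitrogen at position 3 (in a C=N bond), with two double bonds.
The 5-membered ring with one sulfur and one =N– is planar and fully conjugated; 2 ring double bonds (4 π electrons) plus a heteroatom lone pair (2) give 6 π electrons. Since 6 = 4n+2 (n=1), it is aromatic (thiazole).
The 4-membered ring has only sp³ atoms, so it is not fully conjugated — not aromatic (cyclobutane).
The 5-membered ring with one oxygen and one =N– is planar and fully conjugated; 2 ring double bonds (4 π electrons) plus a heteroatom lone pair (2) give 6 π electrons. 6 = 4(1)+2, so it is aromatic (oxazole).
2 of the 3 rings are aromatic. Total: 2.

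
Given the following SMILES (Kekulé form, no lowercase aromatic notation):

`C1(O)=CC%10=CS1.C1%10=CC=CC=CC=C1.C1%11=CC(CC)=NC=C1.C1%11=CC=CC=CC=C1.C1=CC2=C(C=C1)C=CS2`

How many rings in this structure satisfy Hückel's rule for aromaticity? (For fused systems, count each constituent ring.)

The SMILES encodes a five-membered ring of four carbons and one sulfur, with two C=C double bonds; an eight-membered carbon ring with four alternating C=C double bonds; a six-membered ring of five carbons and one nitrogen with three alternating double bonds; an eight-membered carbon ring with four alternating C=C double bonds; a six-membered carbon ring with three alternating C=C double bonds, fused to a five-membered ring containing one sulfur and two C=C double bonds.
The 5-membered ring with one sulfur has a continuous p-orbital overlap around the ring; 2 ring double bonds (4 π electrons) plus a heteroatom lone pair (2) give 6 π electrons. Since 6 = 4n+2 (n=1), it is aromatic (thiophene).
The 8-membered ring has only sp² ring atoms; a planar conformation would have a fully conjugated π system of 8 electrons. But 8 = 4(2), which is 4n not 4n+2, so it is not aromatic (cyclooctatetraene) — cyclooctatetraene distorts into a non-planar tub to avoid antiaromaticity.
The 6-membered ring with one nitrogen is planar and fully conjugated; 3 ring double bonds give 6 π electrons. That satisfies 4n+2 with n=1, so it is aromatic (pyridine).
The second 8-membered ring has only sp² ring atoms; a planar conformation would have a fully conjugated π system of 8 electrons. But 8 = 4(2), which is 4n not 4n+2, so it is not aromatic (cyclooctatetraene) — cyclooctatetraene distorts into a non-planar tub to avoid antiaromaticity.
The fused 6/5-membered bicyclic (with one sulfur) is a single π system with 9 sp² atoms and 10 π electrons from ring double bonds plus a heteroatom lone pair. 10 = 4(2)+2, so the system is aromatic and both rings count as aromatic (benzothiophene).
4 of the 6 rings are aromatic. Total: 4.

4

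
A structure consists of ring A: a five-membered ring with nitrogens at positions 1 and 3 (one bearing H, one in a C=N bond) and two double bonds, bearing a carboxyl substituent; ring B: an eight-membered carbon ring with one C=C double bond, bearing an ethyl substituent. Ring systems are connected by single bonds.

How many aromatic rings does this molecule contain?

Ring A is fully conjugated (every ring atom contributes a p orbital); 2 ring double bonds (4 π electrons) plus a heteroatom lone pair (2) give 6 π electrons. That satisfies 4n+2 with n=1, so ring A is aromatic (imidazole).
Ring B has six sp³ carbons, so it is not fully conjugated — not aromatic (cyclooctene).
Aromatic: A. Total: 1.

1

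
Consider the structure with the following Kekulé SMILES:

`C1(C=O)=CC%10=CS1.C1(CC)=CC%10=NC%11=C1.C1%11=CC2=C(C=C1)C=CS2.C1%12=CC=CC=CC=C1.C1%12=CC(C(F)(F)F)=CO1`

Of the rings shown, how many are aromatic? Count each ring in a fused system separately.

5

The SMILES encodes a five-membered ring of four carbons and one sulfur, with two C=C double bonds; a six-membered ring of five carbons and one nitrogen with three alternating double bonds; a six-membered carbon ring with three alternating C=C double bonds, fused to a five-membered ring containing one sulfur and two C=C double bonds; an eight-membered carbon ring with four alternating C=C double bonds; a five-membered ring of four carbons and one oxygen, with two C=C double bonds.
The 5-membered ring with one sulfur has a continuous p-orbital overlap around the ring; 2 ring double bonds (4 π electrons) plus a heteroatom lone pair (2) give 6 π electrons. Since 6 = 4n+2 (n=1), it is aromatic (thiophene).
The 6-membered ring with one nitrogen is fully conjugated (every ring atom contributes a p orbital); 3 ring double bonds give 6 π electrons. Since 6 = 4n+2 (n=1), it is aromatic (pyridine).
The fused 6/5-membered bicyclic (with one sulfur) is a single π system with 9 sp² atoms and 10 π electrons from ring double bonds plus a heteroatom lone pair. 10 = 4(2)+2, so the system is aromatic and both rings count as aromatic (benzothiophene).
The 8-membered ring has only sp² ring atoms; a planar conformation would have a fully conjugated π system of 8 electrons. But 8 = 4(2), which is 4n not 4n+2, so it is not aromatic (cyclooctatetraene) — cyclooctatetraene distorts into a non-planar tub to avoid antiaromaticity.
The 5-membered ring with one oxygen is planar and fully conjugated; 2 ring double bonds (4 π electrons) plus a heteroatom lone pair (2) give 6 π electrons. 6 = 4(1)+2, so it is aromatic (furan).
5 of the 6 rings are aromatic. Total: 5.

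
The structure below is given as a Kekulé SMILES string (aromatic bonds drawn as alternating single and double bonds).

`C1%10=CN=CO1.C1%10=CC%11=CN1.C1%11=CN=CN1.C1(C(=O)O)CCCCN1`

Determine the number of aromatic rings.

3

The SMILES encodes a five-membered ring with an oxygen at position 1 and a nitrogen at position 3 (in a C=N bond), with two double bonds; a five-membered ring of four carbons and one nitrogen bearing a hydrogen, with two C=C double bonds; a five-membered ring with nitrogens at positions 1 and 3 (one bearing H, one in a C=N bond) and two double bonds; a six-membered saturated ring of five carbons and one N–H nitrogen.
The 5-membered ring with one oxygen and one =N– is planar and fully conjugated; 2 ring double bonds (4 π electrons) plus a heteroatom lone pair (2) give 6 π electrons. That satisfies 4n+2 with n=1, so it is aromatic (oxazole).
The 5-membered ring with one N–H is planar and fully conjugated; 2 ring double bonds (4 π electrons) plus a heteroatom lone pair (2) give 6 π electrons. Since 6 = 4n+2 (n=1), it is aromatic (pyrrole).
The 5-membered ring with two nitrogens (one N–H, one =N–) is planar and fully conjugated; 2 ring double bonds (4 π electrons) plus a heteroatom lone pair (2) give 6 π electrons. Since 6 = 4n+2 (n=1), it is aromatic (imidazole).
The 6-membered ring with one N–H has only sp³ atoms, so it is not fully conjugated — not aromatic (piperidine).
3 of the 4 rings are aromatic. Total: 3.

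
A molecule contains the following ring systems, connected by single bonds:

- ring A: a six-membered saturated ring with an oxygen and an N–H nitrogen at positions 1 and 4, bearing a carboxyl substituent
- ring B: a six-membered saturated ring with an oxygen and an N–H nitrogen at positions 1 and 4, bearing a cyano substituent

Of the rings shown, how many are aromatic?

0

Ring A has only sp³ atoms, so it is not fully conjugated — not aromatic (morpholine).
Ring B has only sp³ atoms, so it is not fully conjugated — not aromatic (morpholine).
No ring is aromatic. Total: 0.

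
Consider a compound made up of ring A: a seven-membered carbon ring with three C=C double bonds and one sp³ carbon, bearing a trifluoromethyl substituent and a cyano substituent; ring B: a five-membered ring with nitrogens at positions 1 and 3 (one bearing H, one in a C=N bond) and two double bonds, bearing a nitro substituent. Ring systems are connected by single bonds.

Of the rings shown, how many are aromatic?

Ring A has one sp³ carbon, so it is not fully conjugated — not aromatic (cycloheptatriene).
Ring B is planar and fully conjugated; 2 ring double bonds (4 π electrons) plus a heteroatom lone pair (2) give 6 π electrons. Since 6 = 4n+2 (n=1), ring B is aromatic (imidazole).
Aromatic: B. Total: 1.

1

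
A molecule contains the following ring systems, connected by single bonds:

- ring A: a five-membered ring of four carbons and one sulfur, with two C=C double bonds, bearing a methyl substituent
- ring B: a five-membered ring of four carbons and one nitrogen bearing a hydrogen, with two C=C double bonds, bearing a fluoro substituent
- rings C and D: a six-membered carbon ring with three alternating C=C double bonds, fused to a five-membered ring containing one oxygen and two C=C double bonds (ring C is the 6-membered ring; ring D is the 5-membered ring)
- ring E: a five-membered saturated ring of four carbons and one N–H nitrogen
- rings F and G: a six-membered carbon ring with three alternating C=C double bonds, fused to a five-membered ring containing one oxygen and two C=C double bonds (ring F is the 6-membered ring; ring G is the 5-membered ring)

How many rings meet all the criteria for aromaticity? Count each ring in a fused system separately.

Ring A has a continuous p-orbital overlap around the ring; 2 ring double bonds (4 π electrons) plus a heteroatom lone pair (2) give 6 π electrons. That satisfies 4n+2 with n=1, so ring A is aromatic (thiophene).
Ring B has a continuous p-orbital overlap around the ring; 2 ring double bonds (4 π electrons) plus a heteroatom lone pair (2) give 6 π electrons. 6 = 4(1)+2, so ring B is aromatic (pyrrole).
Rings C and D form a fused bicyclic system (with one oxygen) with 9 sp² atoms and 10 π electrons from ring double bonds plus a heteroatom lone pair. 10 = 4(2)+2, so the system is aromatic and both rings count as aromatic (benzofuran).
Ring E has only sp³ atoms, so it is not fully conjugated — not aromatic (pyrrolidine).
Rings F and G form a fused bicyclic system (with one oxygen) with 9 sp² atoms and 10 π electrons from ring double bonds plus a heteroatom lone pair. 10 = 4(2)+2, so the system is aromatic and both rings count as aromatic (benzofuran).
Aromatic: A, B, C, D, F, G. Total: 6.

6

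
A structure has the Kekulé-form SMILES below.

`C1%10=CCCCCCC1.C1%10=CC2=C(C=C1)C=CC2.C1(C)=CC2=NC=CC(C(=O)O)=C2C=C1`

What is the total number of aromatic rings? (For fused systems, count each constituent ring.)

The SMILES encodes an eight-membered carbon ring with one C=C double bond; a six-membered carbon ring with three alternating C=C double bonds, fused to a five-membered carbon ring containing one C=C double bond and one sp³ carbon; two fused six-membered rings, each with three alternating double bonds; one ring is all carbon and the other has one ring nitrogen.
The 8-membered ring has six sp³ carbons, so it is not fully conjugated — not aromatic (cyclooctene).
The 6-membered ring has a continuous p-orbital overlap around the ring; 3 ring double bonds give 6 π electrons. That satisfies 4n+2 with n=1, so it is aromatic (benzene ring).
The 5-membered ring has one sp³ carbon, so it is not fully conjugated — not aromatic (cyclopentene ring).
The fused 6/6-membered bicyclic (with one nitrogen) is a single π system with 10 sp² atoms and 10 π electrons from ring double bonds. 10 = 4(2)+2, so the system is aromatic and both rings count as aromatic (quinoline).
3 of the 5 rings are aromatic. Total: 3.

3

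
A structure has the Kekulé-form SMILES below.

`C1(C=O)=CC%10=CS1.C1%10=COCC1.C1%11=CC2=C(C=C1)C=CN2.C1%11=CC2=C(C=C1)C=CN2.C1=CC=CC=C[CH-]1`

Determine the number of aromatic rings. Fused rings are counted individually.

5

The SMILES encodes a five-membered ring of four carbons and one sulfur, with two C=C double bonds; a five-membered ring of four carbons and one oxygen, with one C=C double bond and two sp³ carbons; a six-membered carbon ring with three alternating C=C double bonds, fused to a five-membered ring containing one N–H nitrogen and two C=C double bonds; a six-membered carbon ring with three alternating C=C double bonds, fused to a five-membered ring containing one N–H nitrogen and two C=C double bonds; a seven-membered all-carbon ring bearing a negative charge on one carbon, with three C=C double bonds.
The 5-membered ring with one sulfur has a continuous p-orbital overlap around the ring; 2 ring double bonds (4 π electrons) plus a heteroatom lone pair (2) give 6 π electrons. That satisfies 4n+2 with n=1, so it is aromatic (thiophene).
The 5-membered ring with one oxygen has two sp³ carbons, so it is not fully conjugated — not aromatic (2,3-dihydrofuran).
The fused 6/5-membered bicyclic (with one N–H) is a single π system with 9 sp² atoms and 10 π electrons from ring double bonds plus a heteroatom lone pair. 10 = 4(2)+2, so the system is aromatic and both rings count as aromatic (indole).
The fused 6/5-membered bicyclic (with one N–H) is a single π system with 9 sp² atoms and 10 π electrons from ring double bonds plus a heteroatom lone pair. 10 = 4(2)+2, so the system is aromatic and both rings count as aromatic (indole).
The 7-membered ring has only sp² ring atoms; a planar conformation would have a fully conjugated π system of 8 electrons. But 8 = 4(2), which is 4n not 4n+2, so it is not aromatic (cycloheptatrienyl anion).
5 of the 7 rings are aromatic. Total: 5.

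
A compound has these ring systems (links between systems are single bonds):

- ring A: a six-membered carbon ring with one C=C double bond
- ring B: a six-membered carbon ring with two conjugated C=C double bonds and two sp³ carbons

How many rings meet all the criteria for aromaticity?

Ring A has four sp³ carbons, so it is not fully conjugated — not aromatic (cyclohexene).
Ring B has two sp³ carbons, so it is not fully conjugated — not aromatic (1,3-cyclohexadiene).
No ring is aromatic. Total: 0.

0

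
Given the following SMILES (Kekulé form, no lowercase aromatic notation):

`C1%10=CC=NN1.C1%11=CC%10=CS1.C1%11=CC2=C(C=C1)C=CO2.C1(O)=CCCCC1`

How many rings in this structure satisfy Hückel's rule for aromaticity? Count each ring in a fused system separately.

4

The SMILES encodes a five-membered ring with two adjacent nitrogens (one bearing H, one in a double bond) and two double bonds; a five-membered ring of four carbons and one sulfur, with two C=C double bonds; a six-membered carbon ring with three alternating C=C double bonds, fused to a five-membered ring containing one oxygen and two C=C double bonds; a six-membered carbon ring with one C=C double bond.
The 5-membered ring with two adjacent nitrogens (one N–H, one =N–) is planar and fully conjugated; 2 ring double bonds (4 π electrons) plus a heteroatom lone pair (2) give 6 π electrons. 6 = 4(1)+2, so it is aromatic (pyrazole).
The 5-membered ring with one sulfur is planar and fully conjugated; 2 ring double bonds (4 π electrons) plus a heteroatom lone pair (2) give 6 π electrons. That satisfies 4n+2 with n=1, so it is aromatic (thiophene).
The fused 6/5-membered bicyclic (with one oxygen) is a single π system with 9 sp² atoms and 10 π electrons from ring double bonds plus a heteroatom lone pair. 10 = 4(2)+2, so the system is aromatic and both rings count as aromatic (benzofuran).
The 6-membered ring has four sp³ carbons, so it is not fully conjugated — not aromatic (cyclohexene).
4 of the 5 rings are aromatic. Total: 4.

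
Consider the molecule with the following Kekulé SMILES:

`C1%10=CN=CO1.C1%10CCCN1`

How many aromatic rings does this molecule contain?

The SMILES encodes a five-membered ring with an oxygen at position 1 and a nitrogen at position 3 (in a C=N bond), with two double bonds; a five-membered saturated ring of four carbons and one N–H nitrogen.
The 5-membered ring with one oxygen and one =N– is planar and fully conjugated; 2 ring double bonds (4 π electrons) plus a heteroatom lone pair (2) give 6 π electrons. That satisfies 4n+2 with n=1, so it is aromatic (oxazole).
The 5-membered ring with one N–H has only sp³ atoms, so it is not fully conjugated — not aromatic (pyrrolidine).
1 of the 2 rings is aromatic. Total: 1.

1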